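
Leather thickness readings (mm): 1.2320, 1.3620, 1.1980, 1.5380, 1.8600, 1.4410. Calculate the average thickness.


Formula: Average = sum / n
Substituting: Average = 8.6310 / 6
Result: 1.4385 mm


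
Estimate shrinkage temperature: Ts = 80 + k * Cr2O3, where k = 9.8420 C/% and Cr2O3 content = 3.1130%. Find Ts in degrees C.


Formula: Ts = 80 + k * Cr2O3
Substituting: Ts = 80 + 9.8420 * 3.1130
Result: 110.6381 C


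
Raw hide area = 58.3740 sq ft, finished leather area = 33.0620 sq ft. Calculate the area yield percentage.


Formula: Yield = finished / raw * 100
Substituting: Yield = 33.0620 / 58.3740 * 100
Result: 56.6382 %


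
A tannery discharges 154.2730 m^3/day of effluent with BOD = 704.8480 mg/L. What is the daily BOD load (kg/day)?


Formula: BOD_load = volume * conc / 1000
Substituting: BOD_load = 154.2730 * 704.8480 / 1000
Result: 108.7390 kg/day


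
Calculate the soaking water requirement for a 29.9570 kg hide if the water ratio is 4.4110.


Formula: Water = hide_weight * ratio
Substituting: Water = 29.9570 * 4.4110
Result: 132.1403 kg


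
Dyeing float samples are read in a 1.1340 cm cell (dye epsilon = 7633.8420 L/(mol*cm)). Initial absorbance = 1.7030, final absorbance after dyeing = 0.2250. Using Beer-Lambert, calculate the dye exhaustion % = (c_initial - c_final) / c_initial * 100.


c_initial = A_i / (epsilon * l) = 1.7030 / (7633.8420 * 1.1340) = 1.9672e-04 mol/L
c_final = A_f / (epsilon * l) = 0.2250 / (7633.8420 * 1.1340) = 2.5991e-05 mol/L
Exhaustion = (c_initial - c_final) / c_initial * 100 = (1.9672e-04 - 2.5991e-05) / 1.9672e-04 * 100 = 86.7880 %


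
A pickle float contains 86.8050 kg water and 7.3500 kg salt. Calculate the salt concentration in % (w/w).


Formula: Conc = salt / (water + salt) * 100
Substituting: Conc = 7.3500 / (86.8050 + 7.3500) * 100
Result: 7.8063 %


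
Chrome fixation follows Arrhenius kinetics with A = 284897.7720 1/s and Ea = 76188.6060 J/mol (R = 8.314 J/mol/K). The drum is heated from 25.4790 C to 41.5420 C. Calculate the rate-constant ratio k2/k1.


T1 = 25.4790 + 273.15 = 298.6290 K; T2 = 41.5420 + 273.15 = 314.6920 K
k1 = A * exp(-Ea/(R*T1)) = 284897.7720 * exp(-76188.6060/(8.314*298.6290)) = 1.3418e-08 1/s
k2 = A * exp(-Ea/(R*T2)) = 284897.7720 * exp(-76188.6060/(8.314*314.6920)) = 6.4261e-08 1/s
k2/k1 = 6.4261e-08 / 1.3418e-08 = 4.7891


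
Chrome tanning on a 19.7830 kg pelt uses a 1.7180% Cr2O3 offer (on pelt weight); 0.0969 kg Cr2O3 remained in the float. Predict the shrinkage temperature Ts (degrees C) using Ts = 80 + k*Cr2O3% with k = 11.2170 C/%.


Offered = pelt * offer_pct / 100 = 19.7830 * 1.7180 / 100 = 0.3399 kg
Uptake = offered - residual = 0.3399 - 0.0969 = 0.2430 kg
Cr2O3% on pelt = uptake / pelt * 100 = 0.2430 / 19.7830 * 100 = 1.2282 %
Ts = 80 + k * Cr2O3% = 80 + 11.2170 * 1.2282 = 93.7766 C


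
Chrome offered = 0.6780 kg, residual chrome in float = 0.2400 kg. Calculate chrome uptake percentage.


Formula: Uptake = (offered - residual) / offered * 100
Substituting: Uptake = (0.6780 - 0.2400) / 0.6780 * 100
Result: 64.6018 %


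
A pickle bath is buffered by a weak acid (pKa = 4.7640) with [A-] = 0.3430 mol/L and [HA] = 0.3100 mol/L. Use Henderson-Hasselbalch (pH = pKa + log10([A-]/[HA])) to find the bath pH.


ratio = [A-] / [HA] = 0.3430 / 0.3100 = 1.1065
log10(ratio) = 0.0439324
pH = pKa + log10(ratio) = 4.7640 + 0.0439324 = 4.8079


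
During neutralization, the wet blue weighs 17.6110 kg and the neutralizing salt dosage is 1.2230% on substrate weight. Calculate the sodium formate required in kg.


Formula: Neutralizer = substrate * pct / 100
Substituting: Neutralizer = 17.6110 * 1.2230 / 100
Result: 0.2154 kg


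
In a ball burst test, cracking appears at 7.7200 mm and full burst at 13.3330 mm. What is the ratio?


Formula: Ratio = crack / burst
Substituting: Ratio = 7.7200 / 13.3330
Result: 0.5790


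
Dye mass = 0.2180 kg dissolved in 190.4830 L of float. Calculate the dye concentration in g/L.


Formula: Conc = dye_mass(kg) / volume(L) * 1000
Substituting: Conc = 0.2180 / 190.4830 * 1000
Result: 1.1445 g/L


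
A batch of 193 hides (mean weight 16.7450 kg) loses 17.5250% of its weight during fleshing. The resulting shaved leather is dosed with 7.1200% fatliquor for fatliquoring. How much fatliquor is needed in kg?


Total_raw = N * avg_wt = 193 * 16.7450 = 3231.7850 kg
Substrate = Total_raw * (1 - loss/100) = 3231.7850 * (1 - 17.5250/100) = 2665.4147 kg
Fat = Substrate * pct / 100 = 2665.4147 * 7.1200 / 100 = 189.7775 kg


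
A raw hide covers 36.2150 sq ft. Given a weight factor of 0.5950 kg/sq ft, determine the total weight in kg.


Formula: Weight = area * weight_per_sqft
Substituting: Weight = 36.2150 * 0.5950
Result: 21.5479 kg


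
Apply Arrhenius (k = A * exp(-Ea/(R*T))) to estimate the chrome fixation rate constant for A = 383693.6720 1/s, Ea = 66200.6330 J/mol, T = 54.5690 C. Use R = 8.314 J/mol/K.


T_K = T_C + 273.15 = 54.5690 + 273.15 = 327.7190 K
exponent = -Ea / (R * T_K) = -66200.6330 / (8.314 * 327.7190) = -24.2969
k = A * exp(exponent) = 383693.6720 * exp(-24.2969) = 1.0764e-05 1/s


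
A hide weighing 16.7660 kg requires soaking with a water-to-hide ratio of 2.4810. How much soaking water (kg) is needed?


Formula: Water = hide_weight * ratio
Substituting: Water = 16.7660 * 2.4810
Result: 41.5964 kg


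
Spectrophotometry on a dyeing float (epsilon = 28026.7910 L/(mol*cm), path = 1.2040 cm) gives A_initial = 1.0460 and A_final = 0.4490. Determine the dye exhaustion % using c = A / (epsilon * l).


c_initial = A_i / (epsilon * l) = 1.0460 / (28026.7910 * 1.2040) = 3.0998e-05 mol/L
c_final = A_f / (epsilon * l) = 0.4490 / (28026.7910 * 1.2040) = 1.3306e-05 mol/L
Exhaustion = (c_initial - c_final) / c_initial * 100 = (3.0998e-05 - 1.3306e-05) / 3.0998e-05 * 100 = 57.0746 %


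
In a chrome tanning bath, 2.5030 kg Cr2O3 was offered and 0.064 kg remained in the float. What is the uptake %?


Formula: Uptake = (offered - residual) / offered * 100
Substituting: Uptake = (2.5030 - 0.064) / 2.5030 * 100
Result: 97.4431 %


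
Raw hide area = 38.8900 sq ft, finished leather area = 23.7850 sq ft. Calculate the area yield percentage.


Formula: Yield = finished / raw * 100
Substituting: Yield = 23.7850 / 38.8900 * 100
Result: 61.1597 %


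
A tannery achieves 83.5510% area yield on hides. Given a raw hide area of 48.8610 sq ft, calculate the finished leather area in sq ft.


Formula: finished = raw * yield / 100
Substituting: finished = 48.8610 * 83.5510 / 100
Result: 40.8239 sq ft


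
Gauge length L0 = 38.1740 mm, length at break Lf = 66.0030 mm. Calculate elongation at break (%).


Formula: Elongation = (Lf - L0) / L0 * 100
Substituting: Elongation = (66.0030 - 38.1740) / 38.1740 * 100
Result: 72.9004 %


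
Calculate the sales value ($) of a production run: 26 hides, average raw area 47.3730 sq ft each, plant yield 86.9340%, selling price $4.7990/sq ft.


Raw_total = N * avg_area = 26 * 47.3730 = 1231.6980 sq ft
Finished = Raw_total * yield / 100 = 1231.6980 * 86.9340 / 100 = 1070.7643 sq ft
Value = Finished * price = 1070.7643 * 4.7990 = 5138.5981 $


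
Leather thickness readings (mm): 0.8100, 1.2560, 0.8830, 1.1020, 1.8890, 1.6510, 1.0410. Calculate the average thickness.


Formula: Average = sum / n
Substituting: Average = 8.6320 / 7
Result: 1.2331 mm


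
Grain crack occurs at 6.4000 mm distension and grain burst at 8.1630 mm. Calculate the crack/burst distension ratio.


Formula: Ratio = crack / burst
Substituting: Ratio = 6.4000 / 8.1630
Result: 0.7840


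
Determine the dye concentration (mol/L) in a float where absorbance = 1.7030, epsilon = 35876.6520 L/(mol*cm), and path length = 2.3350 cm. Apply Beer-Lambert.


Formula: c = A / (epsilon * l)
Substituting: c = 1.7030 / (35876.6520 * 2.3350)
Result: 2.0329e-05 mol/L


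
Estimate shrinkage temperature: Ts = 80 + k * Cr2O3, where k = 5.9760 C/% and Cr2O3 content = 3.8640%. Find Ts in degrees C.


Formula: Ts = 80 + k * Cr2O3
Substituting: Ts = 80 + 5.9760 * 3.8640
Result: 103.0913 C


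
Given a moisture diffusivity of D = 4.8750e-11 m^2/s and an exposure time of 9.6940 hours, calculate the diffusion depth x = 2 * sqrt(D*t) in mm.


t = 9.6940 hr * 3600 = 34898.4000 s
D * t = 4.8750e-11 * 34898.4000 = 1.7013e-06
x = 2 * sqrt(D*t) = 2 * sqrt(1.7013e-06) = 0.00260868 m = 2.6087 mm


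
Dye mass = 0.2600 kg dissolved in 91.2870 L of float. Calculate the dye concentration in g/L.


Formula: Conc = dye_mass(kg) / volume(L) * 1000
Substituting: Conc = 0.2600 / 91.2870 * 1000
Result: 2.8482 g/L


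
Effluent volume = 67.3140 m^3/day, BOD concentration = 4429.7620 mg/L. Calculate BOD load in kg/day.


Formula: BOD_load = volume * conc / 1000
Substituting: BOD_load = 67.3140 * 4429.7620 / 1000
Result: 298.1850 kg/day


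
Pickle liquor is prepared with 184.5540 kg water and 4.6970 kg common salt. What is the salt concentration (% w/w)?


Formula: Conc = salt / (water + salt) * 100
Substituting: Conc = 4.6970 / (184.5540 + 4.6970) * 100
Result: 2.4819 %


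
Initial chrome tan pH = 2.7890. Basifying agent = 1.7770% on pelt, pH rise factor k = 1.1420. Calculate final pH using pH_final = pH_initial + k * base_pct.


Formula: pH_final = pH_initial + k * base_pct
Substituting: pH_final = 2.7890 + 1.1420 * 1.7770
Result: 4.8183


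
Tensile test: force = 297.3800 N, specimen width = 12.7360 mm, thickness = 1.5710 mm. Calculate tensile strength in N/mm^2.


Formula: TS = force / (width * thickness)
Substituting: TS = 297.3800 / (12.7360 * 1.5710)
Result: 14.8629 N/mm^2


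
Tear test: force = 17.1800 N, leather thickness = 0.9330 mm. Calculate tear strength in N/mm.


Formula: Tear strength = force / thickness
Substituting: Tear strength = 17.1800 / 0.9330
Result: 18.4137 N/mm


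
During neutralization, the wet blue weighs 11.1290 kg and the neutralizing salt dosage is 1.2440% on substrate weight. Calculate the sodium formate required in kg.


Formula: Neutralizer = substrate * pct / 100
Substituting: Neutralizer = 11.1290 * 1.2440 / 100
Result: 0.1384 kg


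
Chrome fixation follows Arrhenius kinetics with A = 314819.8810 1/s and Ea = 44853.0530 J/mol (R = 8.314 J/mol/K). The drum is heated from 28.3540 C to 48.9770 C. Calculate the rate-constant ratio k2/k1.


T1 = 28.3540 + 273.15 = 301.5040 K; T2 = 48.9770 + 273.15 = 322.1270 K
k1 = A * exp(-Ea/(R*T1)) = 314819.8810 * exp(-44853.0530/(8.314*301.5040)) = 0.00533492 1/s
k2 = A * exp(-Ea/(R*T2)) = 314819.8810 * exp(-44853.0530/(8.314*322.1270)) = 0.0167739 1/s
k2/k1 = 0.0167739 / 0.00533492 = 3.1442


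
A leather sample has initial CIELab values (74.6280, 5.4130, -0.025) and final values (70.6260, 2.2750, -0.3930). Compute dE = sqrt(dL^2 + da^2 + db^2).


dL = -4.0020, da = -3.1380, db = -0.3680
dE = sqrt((-4.0020)^2 + (-3.1380)^2 + (-0.3680)^2) = 5.0989


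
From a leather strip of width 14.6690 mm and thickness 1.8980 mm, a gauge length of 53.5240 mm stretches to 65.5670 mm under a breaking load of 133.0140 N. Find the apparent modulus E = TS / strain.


TS = F / (w * t) = 133.0140 / (14.6690 * 1.8980) = 4.7775 N/mm^2
strain = (Lf - L0) / L0 = (65.5670 - 53.5240) / 53.5240 = 0.2250
E = TS / strain = 4.7775 / 0.2250 = 21.2332 N/mm^2


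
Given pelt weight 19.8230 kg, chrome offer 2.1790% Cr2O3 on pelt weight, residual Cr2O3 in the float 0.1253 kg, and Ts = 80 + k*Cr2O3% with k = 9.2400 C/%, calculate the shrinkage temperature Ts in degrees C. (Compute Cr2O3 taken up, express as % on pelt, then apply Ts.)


Offered = pelt * offer_pct / 100 = 19.8230 * 2.1790 / 100 = 0.4319 kg
Uptake = offered - residual = 0.4319 - 0.1253 = 0.3066 kg
Cr2O3% on pelt = uptake / pelt * 100 = 0.3066 / 19.8230 * 100 = 1.5469 %
Ts = 80 + k * Cr2O3% = 80 + 9.2400 * 1.5469 = 94.2934 C


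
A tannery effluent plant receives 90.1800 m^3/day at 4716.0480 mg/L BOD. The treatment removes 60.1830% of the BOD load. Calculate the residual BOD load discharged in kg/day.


Load_in = volume * conc / 1000 = 90.1800 * 4716.0480 / 1000 = 425.2932 kg/day
Removed = Load_in * eff / 100 = 425.2932 * 60.1830 / 100 = 255.9542 kg/day
Load_out = Load_in - Removed = 425.2932 - 255.9542 = 169.3390 kg/day


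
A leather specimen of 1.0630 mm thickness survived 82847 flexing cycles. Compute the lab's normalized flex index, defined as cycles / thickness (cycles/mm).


Formula: Index = cycles / thickness
Substituting: Index = 82847 / 1.0630
Result: 77936.9708 cycles/mm


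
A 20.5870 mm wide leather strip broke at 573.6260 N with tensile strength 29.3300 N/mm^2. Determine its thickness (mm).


Formula: t = F / (TS * w)
Substituting: t = 573.6260 / (29.3300 * 20.5870)
Result: 0.9500 mm


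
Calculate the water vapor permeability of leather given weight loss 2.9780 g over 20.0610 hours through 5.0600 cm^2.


Formula: WVP = loss / (area * time)
Substituting: WVP = 2.9780 / (5.0600 * 20.0610)
Result: 0.0293374 g/(cm^2*hr)


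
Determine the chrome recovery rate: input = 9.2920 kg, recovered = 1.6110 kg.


Formula: Recovery = recovered / input * 100
Substituting: Recovery = 1.6110 / 9.2920 * 100
Result: 17.3375 %


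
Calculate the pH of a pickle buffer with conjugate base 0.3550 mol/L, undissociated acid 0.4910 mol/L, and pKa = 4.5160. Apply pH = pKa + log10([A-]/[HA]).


ratio = [A-] / [HA] = 0.3550 / 0.4910 = 0.7230
log10(ratio) = -0.1409
pH = pKa + log10(ratio) = 4.5160 - 0.1409 = 4.3751


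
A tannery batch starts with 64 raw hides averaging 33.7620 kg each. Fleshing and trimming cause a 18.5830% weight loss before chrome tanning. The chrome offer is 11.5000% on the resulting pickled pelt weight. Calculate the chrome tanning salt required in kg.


Total_raw = N * avg_wt = 64 * 33.7620 = 2160.7680 kg
Substrate = Total_raw * (1 - loss/100) = 2160.7680 * (1 - 18.5830/100) = 1759.2325 kg
Chrome = Substrate * pct / 100 = 1759.2325 * 11.5000 / 100 = 202.3117 kg


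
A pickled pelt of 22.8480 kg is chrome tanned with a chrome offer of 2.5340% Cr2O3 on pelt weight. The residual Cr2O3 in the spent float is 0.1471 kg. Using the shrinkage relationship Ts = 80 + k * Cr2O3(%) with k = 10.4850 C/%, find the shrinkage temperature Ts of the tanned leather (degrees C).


Offered = pelt * offer_pct / 100 = 22.8480 * 2.5340 / 100 = 0.5790 kg
Uptake = offered - residual = 0.5790 - 0.1471 = 0.4319 kg
Cr2O3% on pelt = uptake / pelt * 100 = 0.4319 / 22.8480 * 100 = 1.8902 %
Ts = 80 + k * Cr2O3% = 80 + 10.4850 * 1.8902 = 99.8185 C


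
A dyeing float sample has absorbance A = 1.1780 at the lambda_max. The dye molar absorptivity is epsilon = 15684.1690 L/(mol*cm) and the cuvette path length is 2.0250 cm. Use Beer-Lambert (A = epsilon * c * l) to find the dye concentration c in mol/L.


Formula: c = A / (epsilon * l)
Substituting: c = 1.1780 / (15684.1690 * 2.0250)
Result: 3.7090e-05 mol/L


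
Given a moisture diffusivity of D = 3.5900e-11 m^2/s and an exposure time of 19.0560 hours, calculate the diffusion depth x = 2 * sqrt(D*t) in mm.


t = 19.0560 hr * 3600 = 68601.6000 s
D * t = 3.5900e-11 * 68601.6000 = 2.4628e-06
x = 2 * sqrt(D*t) = 2 * sqrt(2.4628e-06) = 0.00313866 m = 3.1387 mm


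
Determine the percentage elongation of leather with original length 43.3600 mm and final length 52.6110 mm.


Formula: Elongation = (Lf - L0) / L0 * 100
Substituting: Elongation = (52.6110 - 43.3600) / 43.3600 * 100
Result: 21.3353 %


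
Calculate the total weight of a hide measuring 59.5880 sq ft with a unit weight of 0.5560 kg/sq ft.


Formula: Weight = area * weight_per_sqft
Substituting: Weight = 59.5880 * 0.5560
Result: 33.1309 kg


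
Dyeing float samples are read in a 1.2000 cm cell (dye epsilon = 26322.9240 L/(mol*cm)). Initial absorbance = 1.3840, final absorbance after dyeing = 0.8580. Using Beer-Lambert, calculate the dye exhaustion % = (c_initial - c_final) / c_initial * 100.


c_initial = A_i / (epsilon * l) = 1.3840 / (26322.9240 * 1.2000) = 4.3815e-05 mol/L
c_final = A_f / (epsilon * l) = 0.8580 / (26322.9240 * 1.2000) = 2.7163e-05 mol/L
Exhaustion = (c_initial - c_final) / c_initial * 100 = (4.3815e-05 - 2.7163e-05) / 4.3815e-05 * 100 = 38.0058 %


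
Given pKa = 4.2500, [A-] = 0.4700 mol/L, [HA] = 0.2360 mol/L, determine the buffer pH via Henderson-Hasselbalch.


ratio = [A-] / [HA] = 0.4700 / 0.2360 = 1.9915
log10(ratio) = 0.2992
pH = pKa + log10(ratio) = 4.2500 + 0.2992 = 4.5492


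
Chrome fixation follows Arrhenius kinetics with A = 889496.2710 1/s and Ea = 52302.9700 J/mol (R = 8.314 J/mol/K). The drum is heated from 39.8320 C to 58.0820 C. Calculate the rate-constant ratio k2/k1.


T1 = 39.8320 + 273.15 = 312.9820 K; T2 = 58.0820 + 273.15 = 331.2320 K
k1 = A * exp(-Ea/(R*T1)) = 889496.2710 * exp(-52302.9700/(8.314*312.9820)) = 0.00165885 1/s
k2 = A * exp(-Ea/(R*T2)) = 889496.2710 * exp(-52302.9700/(8.314*331.2320)) = 0.00502077 1/s
k2/k1 = 0.00502077 / 0.00165885 = 3.0267


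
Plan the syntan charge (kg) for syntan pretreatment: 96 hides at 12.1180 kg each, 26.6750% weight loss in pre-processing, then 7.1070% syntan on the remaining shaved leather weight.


Total_raw = N * avg_wt = 96 * 12.1180 = 1163.3280 kg
Substrate = Total_raw * (1 - loss/100) = 1163.3280 * (1 - 26.6750/100) = 853.0103 kg
Syntan = Substrate * pct / 100 = 853.0103 * 7.1070 / 100 = 60.6234 kg


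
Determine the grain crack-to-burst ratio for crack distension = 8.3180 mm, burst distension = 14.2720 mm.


Formula: Ratio = crack / burst
Substituting: Ratio = 8.3180 / 14.2720
Result: 0.5828


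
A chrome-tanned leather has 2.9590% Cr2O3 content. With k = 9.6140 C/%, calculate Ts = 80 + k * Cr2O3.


Formula: Ts = 80 + k * Cr2O3
Substituting: Ts = 80 + 9.6140 * 2.9590
Result: 108.4478 C


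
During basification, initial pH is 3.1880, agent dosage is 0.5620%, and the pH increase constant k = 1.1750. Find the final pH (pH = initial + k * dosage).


Formula: pH_final = pH_initial + k * base_pct
Substituting: pH_final = 3.1880 + 1.1750 * 0.5620
Result: 3.8484


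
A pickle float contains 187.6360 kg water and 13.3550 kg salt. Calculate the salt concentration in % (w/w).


Formula: Conc = salt / (water + salt) * 100
Substituting: Conc = 13.3550 / (187.6360 + 13.3550) * 100
Result: 6.6446 %


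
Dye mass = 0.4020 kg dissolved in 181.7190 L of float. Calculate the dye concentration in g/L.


Formula: Conc = dye_mass(kg) / volume(L) * 1000
Substituting: Conc = 0.4020 / 181.7190 * 1000
Result: 2.2122 g/L


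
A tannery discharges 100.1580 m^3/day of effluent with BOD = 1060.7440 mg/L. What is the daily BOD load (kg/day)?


Formula: BOD_load = volume * conc / 1000
Substituting: BOD_load = 100.1580 * 1060.7440 / 1000
Result: 106.2420 kg/day


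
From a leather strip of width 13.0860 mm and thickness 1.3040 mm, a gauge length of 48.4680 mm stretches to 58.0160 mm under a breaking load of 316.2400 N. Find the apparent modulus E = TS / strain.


TS = F / (w * t) = 316.2400 / (13.0860 * 1.3040) = 18.5324 N/mm^2
strain = (Lf - L0) / L0 = (58.0160 - 48.4680) / 48.4680 = 0.1970
E = TS / strain = 18.5324 / 0.1970 = 94.0752 N/mm^2


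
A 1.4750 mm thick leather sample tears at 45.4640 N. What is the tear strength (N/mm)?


Formula: Tear strength = force / thickness
Substituting: Tear strength = 45.4640 / 1.4750
Result: 30.8231 N/mm


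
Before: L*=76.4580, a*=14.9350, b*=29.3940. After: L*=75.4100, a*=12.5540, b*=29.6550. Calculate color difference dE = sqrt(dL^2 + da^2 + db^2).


dL = -1.0480, da = -2.3810, db = 0.2610
dE = sqrt((-1.0480)^2 + (-2.3810)^2 + 0.2610^2) = 2.6145


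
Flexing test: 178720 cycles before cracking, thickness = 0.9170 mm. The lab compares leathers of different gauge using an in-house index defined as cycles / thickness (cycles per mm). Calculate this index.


Formula: Index = cycles / thickness
Substituting: Index = 178720 / 0.9170
Result: 194896.4013 cycles/mm


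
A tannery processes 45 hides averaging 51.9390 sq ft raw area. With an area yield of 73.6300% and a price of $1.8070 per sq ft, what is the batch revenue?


Raw_total = N * avg_area = 45 * 51.9390 = 2337.2550 sq ft
Finished = Raw_total * yield / 100 = 2337.2550 * 73.6300 / 100 = 1720.9209 sq ft
Value = Finished * price = 1720.9209 * 1.8070 = 3109.7040 $


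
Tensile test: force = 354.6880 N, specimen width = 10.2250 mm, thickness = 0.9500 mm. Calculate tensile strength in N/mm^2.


Formula: TS = force / (width * thickness)
Substituting: TS = 354.6880 / (10.2250 * 0.9500)
Result: 36.5140 N/mm^2


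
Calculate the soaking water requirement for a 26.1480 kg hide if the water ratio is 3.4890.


Formula: Water = hide_weight * ratio
Substituting: Water = 26.1480 * 3.4890
Result: 91.2304 kg


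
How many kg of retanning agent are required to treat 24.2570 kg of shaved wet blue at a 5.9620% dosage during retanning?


Formula: Retan = substrate * pct / 100
Substituting: Retan = 24.2570 * 5.9620 / 100
Result: 1.4462 kg


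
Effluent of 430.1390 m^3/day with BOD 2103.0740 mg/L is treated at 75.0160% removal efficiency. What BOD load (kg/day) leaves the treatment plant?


Load_in = volume * conc / 1000 = 430.1390 * 2103.0740 / 1000 = 904.6141 kg/day
Removed = Load_in * eff / 100 = 904.6141 * 75.0160 / 100 = 678.6053 kg/day
Load_out = Load_in - Removed = 904.6141 - 678.6053 = 226.0088 kg/day


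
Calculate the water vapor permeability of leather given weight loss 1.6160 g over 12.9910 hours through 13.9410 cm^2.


Formula: WVP = loss / (area * time)
Substituting: WVP = 1.6160 / (13.9410 * 12.9910)
Result: 0.00892288 g/(cm^2*hr)


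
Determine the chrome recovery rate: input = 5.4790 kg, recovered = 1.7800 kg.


Formula: Recovery = recovered / input * 100
Substituting: Recovery = 1.7800 / 5.4790 * 100
Result: 32.4877 %


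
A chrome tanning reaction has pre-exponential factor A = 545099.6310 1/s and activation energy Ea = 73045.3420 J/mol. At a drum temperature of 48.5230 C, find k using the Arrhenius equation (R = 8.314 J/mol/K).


T_K = T_C + 273.15 = 48.5230 + 273.15 = 321.6730 K
exponent = -Ea / (R * T_K) = -73045.3420 / (8.314 * 321.6730) = -27.3129
k = A * exp(exponent) = 545099.6310 * exp(-27.3129) = 7.4926e-07 1/s


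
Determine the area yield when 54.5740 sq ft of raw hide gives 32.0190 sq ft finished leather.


Formula: Yield = finished / raw * 100
Substituting: Yield = 32.0190 / 54.5740 * 100
Result: 58.6708 %


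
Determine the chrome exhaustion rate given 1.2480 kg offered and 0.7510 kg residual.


Formula: Uptake = (offered - residual) / offered * 100
Substituting: Uptake = (1.2480 - 0.7510) / 1.2480 * 100
Result: 39.8237 %


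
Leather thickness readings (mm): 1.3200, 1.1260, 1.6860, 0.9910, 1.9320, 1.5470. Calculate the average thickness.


Formula: Average = sum / n
Substituting: Average = 8.6020 / 6
Result: 1.4337 mm


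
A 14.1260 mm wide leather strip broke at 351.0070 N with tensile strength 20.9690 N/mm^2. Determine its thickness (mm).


Formula: t = F / (TS * w)
Substituting: t = 351.0070 / (20.9690 * 14.1260)
Result: 1.1850 mm


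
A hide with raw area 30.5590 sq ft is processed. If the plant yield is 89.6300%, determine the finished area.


Formula: finished = raw * yield / 100
Substituting: finished = 30.5590 * 89.6300 / 100
Result: 27.3900 sq ft


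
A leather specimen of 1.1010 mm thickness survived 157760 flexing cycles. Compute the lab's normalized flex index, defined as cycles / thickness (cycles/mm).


Formula: Index = cycles / thickness
Substituting: Index = 157760 / 1.1010
Result: 143287.9201 cycles/mm


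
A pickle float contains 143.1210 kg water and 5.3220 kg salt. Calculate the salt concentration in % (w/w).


Formula: Conc = salt / (water + salt) * 100
Substituting: Conc = 5.3220 / (143.1210 + 5.3220) * 100
Result: 3.5852 %


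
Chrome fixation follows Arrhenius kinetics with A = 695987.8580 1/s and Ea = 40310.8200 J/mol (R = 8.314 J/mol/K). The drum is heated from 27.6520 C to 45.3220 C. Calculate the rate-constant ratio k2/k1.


T1 = 27.6520 + 273.15 = 300.8020 K; T2 = 45.3220 + 273.15 = 318.4720 K
k1 = A * exp(-Ea/(R*T1)) = 695987.8580 * exp(-40310.8200/(8.314*300.8020)) = 0.0695545 1/s
k2 = A * exp(-Ea/(R*T2)) = 695987.8580 * exp(-40310.8200/(8.314*318.4720)) = 0.1701 1/s
k2/k1 = 0.1701 / 0.0695545 = 2.4457


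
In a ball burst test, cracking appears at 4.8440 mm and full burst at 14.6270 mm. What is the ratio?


Formula: Ratio = crack / burst
Substituting: Ratio = 4.8440 / 14.6270
Result: 0.3312


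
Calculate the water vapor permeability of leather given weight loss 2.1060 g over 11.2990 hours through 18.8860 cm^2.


Formula: WVP = loss / (area * time)
Substituting: WVP = 2.1060 / (18.8860 * 11.2990)
Result: 0.00986912 g/(cm^2*hr)


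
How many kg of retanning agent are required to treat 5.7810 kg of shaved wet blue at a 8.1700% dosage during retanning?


Formula: Retan = substrate * pct / 100
Substituting: Retan = 5.7810 * 8.1700 / 100
Result: 0.4723 kg


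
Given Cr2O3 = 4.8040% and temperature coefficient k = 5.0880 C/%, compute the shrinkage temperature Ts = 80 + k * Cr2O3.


Formula: Ts = 80 + k * Cr2O3
Substituting: Ts = 80 + 5.0880 * 4.8040
Result: 104.4428 C


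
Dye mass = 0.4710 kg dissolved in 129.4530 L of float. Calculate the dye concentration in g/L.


Formula: Conc = dye_mass(kg) / volume(L) * 1000
Substituting: Conc = 0.4710 / 129.4530 * 1000
Result: 3.6384 g/L


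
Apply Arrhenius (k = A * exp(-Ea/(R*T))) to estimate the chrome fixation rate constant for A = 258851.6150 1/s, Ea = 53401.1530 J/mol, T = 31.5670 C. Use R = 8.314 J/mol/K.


T_K = T_C + 273.15 = 31.5670 + 273.15 = 304.7170 K
exponent = -Ea / (R * T_K) = -53401.1530 / (8.314 * 304.7170) = -21.0787
k = A * exp(exponent) = 258851.6150 * exp(-21.0787) = 1.8142e-04 1/s


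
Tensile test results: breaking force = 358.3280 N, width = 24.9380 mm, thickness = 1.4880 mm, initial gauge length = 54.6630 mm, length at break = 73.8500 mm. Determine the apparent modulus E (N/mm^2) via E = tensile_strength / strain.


TS = F / (w * t) = 358.3280 / (24.9380 * 1.4880) = 9.6564 N/mm^2
strain = (Lf - L0) / L0 = (73.8500 - 54.6630) / 54.6630 = 0.3510
E = TS / strain = 9.6564 / 0.3510 = 27.5108 N/mm^2


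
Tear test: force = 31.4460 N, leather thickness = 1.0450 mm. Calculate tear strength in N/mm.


Formula: Tear strength = force / thickness
Substituting: Tear strength = 31.4460 / 1.0450
Result: 30.0919 N/mm


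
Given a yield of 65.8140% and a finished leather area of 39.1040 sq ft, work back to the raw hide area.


Formula: raw = finished * 100 / yield
Substituting: raw = 39.1040 * 100 / 65.8140
Result: 59.4159 sq ft


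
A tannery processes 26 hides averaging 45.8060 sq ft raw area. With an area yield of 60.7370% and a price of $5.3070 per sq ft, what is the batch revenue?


Raw_total = N * avg_area = 26 * 45.8060 = 1190.9560 sq ft
Finished = Raw_total * yield / 100 = 1190.9560 * 60.7370 / 100 = 723.3509 sq ft
Value = Finished * price = 723.3509 * 5.3070 = 3838.8235 $


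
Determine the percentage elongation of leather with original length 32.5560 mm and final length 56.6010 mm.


Formula: Elongation = (Lf - L0) / L0 * 100
Substituting: Elongation = (56.6010 - 32.5560) / 32.5560 * 100
Result: 73.8574 %


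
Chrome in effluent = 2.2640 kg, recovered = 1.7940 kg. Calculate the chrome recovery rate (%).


Formula: Recovery = recovered / input * 100
Substituting: Recovery = 1.7940 / 2.2640 * 100
Result: 79.2403 %


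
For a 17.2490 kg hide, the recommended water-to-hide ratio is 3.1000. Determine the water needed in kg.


Formula: Water = hide_weight * ratio
Substituting: Water = 17.2490 * 3.1000
Result: 53.4719 kg


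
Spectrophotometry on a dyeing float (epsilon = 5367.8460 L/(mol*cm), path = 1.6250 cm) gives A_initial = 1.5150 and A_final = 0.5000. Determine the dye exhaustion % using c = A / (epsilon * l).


c_initial = A_i / (epsilon * l) = 1.5150 / (5367.8460 * 1.6250) = 1.7368e-04 mol/L
c_final = A_f / (epsilon * l) = 0.5000 / (5367.8460 * 1.6250) = 5.7321e-05 mol/L
Exhaustion = (c_initial - c_final) / c_initial * 100 = (1.7368e-04 - 5.7321e-05) / 1.7368e-04 * 100 = 66.9967 %


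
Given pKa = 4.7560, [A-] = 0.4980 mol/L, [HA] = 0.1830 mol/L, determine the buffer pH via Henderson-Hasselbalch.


ratio = [A-] / [HA] = 0.4980 / 0.1830 = 2.7213
log10(ratio) = 0.4348
pH = pKa + log10(ratio) = 4.7560 + 0.4348 = 5.1908


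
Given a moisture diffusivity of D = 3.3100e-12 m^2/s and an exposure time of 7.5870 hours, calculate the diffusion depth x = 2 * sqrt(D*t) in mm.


t = 7.5870 hr * 3600 = 27313.2000 s
D * t = 3.3100e-12 * 27313.2000 = 9.0407e-08
x = 2 * sqrt(D*t) = 2 * sqrt(9.0407e-08) = 6.0135e-04 m = 0.6014 mm


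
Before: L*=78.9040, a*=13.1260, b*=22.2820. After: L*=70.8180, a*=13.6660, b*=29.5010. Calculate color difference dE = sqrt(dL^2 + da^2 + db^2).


dL = -8.0860, da = 0.5400, db = 7.2190
dE = sqrt((-8.0860)^2 + 0.5400^2 + 7.2190^2) = 10.8531


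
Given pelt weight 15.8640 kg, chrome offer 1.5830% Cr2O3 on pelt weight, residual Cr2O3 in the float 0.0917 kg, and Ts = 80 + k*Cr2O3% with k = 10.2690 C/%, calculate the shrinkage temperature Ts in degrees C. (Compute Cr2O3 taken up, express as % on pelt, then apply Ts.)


Offered = pelt * offer_pct / 100 = 15.8640 * 1.5830 / 100 = 0.2511 kg
Uptake = offered - residual = 0.2511 - 0.0917 = 0.1594 kg
Cr2O3% on pelt = uptake / pelt * 100 = 0.1594 / 15.8640 * 100 = 1.0050 %
Ts = 80 + k * Cr2O3% = 80 + 10.2690 * 1.0050 = 90.3200 C


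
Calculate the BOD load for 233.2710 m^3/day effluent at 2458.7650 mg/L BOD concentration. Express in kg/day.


Formula: BOD_load = volume * conc / 1000
Substituting: BOD_load = 233.2710 * 2458.7650 / 1000
Result: 573.5586 kg/day


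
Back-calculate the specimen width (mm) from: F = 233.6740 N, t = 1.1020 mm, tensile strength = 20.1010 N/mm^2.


Formula: w = F / (TS * t)
Substituting: w = 233.6740 / (20.1010 * 1.1020)
Result: 10.5490 mm


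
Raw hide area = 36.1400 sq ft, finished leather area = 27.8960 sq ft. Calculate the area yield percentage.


Formula: Yield = finished / raw * 100
Substituting: Yield = 27.8960 / 36.1400 * 100
Result: 77.1887 %


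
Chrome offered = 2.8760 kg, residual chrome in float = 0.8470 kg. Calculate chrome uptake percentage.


Formula: Uptake = (offered - residual) / offered * 100
Substituting: Uptake = (2.8760 - 0.8470) / 2.8760 * 100
Result: 70.5494 %


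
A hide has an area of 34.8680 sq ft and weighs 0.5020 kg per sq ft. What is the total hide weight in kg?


Formula: Weight = area * weight_per_sqft
Substituting: Weight = 34.8680 * 0.5020
Result: 17.5037 kg


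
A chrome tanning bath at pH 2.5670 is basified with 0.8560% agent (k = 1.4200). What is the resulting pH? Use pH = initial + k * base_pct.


Formula: pH_final = pH_initial + k * base_pct
Substituting: pH_final = 2.5670 + 1.4200 * 0.8560
Result: 3.7825


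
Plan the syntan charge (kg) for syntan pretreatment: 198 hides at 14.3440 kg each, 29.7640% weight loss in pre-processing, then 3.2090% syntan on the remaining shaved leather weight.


Total_raw = N * avg_wt = 198 * 14.3440 = 2840.1120 kg
Substrate = Total_raw * (1 - loss/100) = 2840.1120 * (1 - 29.7640/100) = 1994.7811 kg
Syntan = Substrate * pct / 100 = 1994.7811 * 3.2090 / 100 = 64.0125 kg


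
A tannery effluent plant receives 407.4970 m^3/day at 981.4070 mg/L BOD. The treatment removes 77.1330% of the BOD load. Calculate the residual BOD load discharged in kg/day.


Load_in = volume * conc / 1000 = 407.4970 * 981.4070 / 1000 = 399.9204 kg/day
Removed = Load_in * eff / 100 = 399.9204 * 77.1330 / 100 = 308.4706 kg/day
Load_out = Load_in - Removed = 399.9204 - 308.4706 = 91.4498 kg/day


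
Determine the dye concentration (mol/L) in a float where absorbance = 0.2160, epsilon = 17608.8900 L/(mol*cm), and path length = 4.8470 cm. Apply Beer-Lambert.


Formula: c = A / (epsilon * l)
Substituting: c = 0.2160 / (17608.8900 * 4.8470)
Result: 2.5307e-06 mol/L


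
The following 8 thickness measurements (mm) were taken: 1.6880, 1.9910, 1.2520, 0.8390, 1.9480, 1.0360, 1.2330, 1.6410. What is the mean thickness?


Formula: Average = sum / n
Substituting: Average = 11.6280 / 8
Result: 1.4535 mm


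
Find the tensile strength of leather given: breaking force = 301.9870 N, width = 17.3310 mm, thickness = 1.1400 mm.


Formula: TS = force / (width * thickness)
Substituting: TS = 301.9870 / (17.3310 * 1.1400)
Result: 15.2848 N/mm^2


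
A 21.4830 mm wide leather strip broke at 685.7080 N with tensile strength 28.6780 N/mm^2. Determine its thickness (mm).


Formula: t = F / (TS * w)
Substituting: t = 685.7080 / (28.6780 * 21.4830)
Result: 1.1130 mm


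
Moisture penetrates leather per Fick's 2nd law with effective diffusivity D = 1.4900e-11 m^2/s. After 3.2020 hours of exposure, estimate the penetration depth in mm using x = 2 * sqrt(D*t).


t = 3.2020 hr * 3600 = 11527.2000 s
D * t = 1.4900e-11 * 11527.2000 = 1.7176e-07
x = 2 * sqrt(D*t) = 2 * sqrt(1.7176e-07) = 8.2887e-04 m = 0.8289 mm


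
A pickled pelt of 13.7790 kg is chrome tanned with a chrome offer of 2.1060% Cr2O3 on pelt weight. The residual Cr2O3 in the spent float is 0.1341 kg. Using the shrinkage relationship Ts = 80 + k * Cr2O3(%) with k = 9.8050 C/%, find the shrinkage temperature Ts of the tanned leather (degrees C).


Offered = pelt * offer_pct / 100 = 13.7790 * 2.1060 / 100 = 0.2902 kg
Uptake = offered - residual = 0.2902 - 0.1341 = 0.1561 kg
Cr2O3% on pelt = uptake / pelt * 100 = 0.1561 / 13.7790 * 100 = 1.1328 %
Ts = 80 + k * Cr2O3% = 80 + 9.8050 * 1.1328 = 91.1069 C


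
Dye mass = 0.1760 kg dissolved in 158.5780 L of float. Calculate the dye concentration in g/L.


Formula: Conc = dye_mass(kg) / volume(L) * 1000
Substituting: Conc = 0.1760 / 158.5780 * 1000
Result: 1.1099 g/L


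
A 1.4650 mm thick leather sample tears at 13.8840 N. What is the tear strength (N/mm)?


Formula: Tear strength = force / thickness
Substituting: Tear strength = 13.8840 / 1.4650
Result: 9.4771 N/mm


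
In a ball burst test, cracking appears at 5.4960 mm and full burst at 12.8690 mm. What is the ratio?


Formula: Ratio = crack / burst
Substituting: Ratio = 5.4960 / 12.8690
Result: 0.4271


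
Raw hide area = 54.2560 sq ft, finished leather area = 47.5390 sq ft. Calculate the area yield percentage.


Formula: Yield = finished / raw * 100
Substituting: Yield = 47.5390 / 54.2560 * 100
Result: 87.6198 %


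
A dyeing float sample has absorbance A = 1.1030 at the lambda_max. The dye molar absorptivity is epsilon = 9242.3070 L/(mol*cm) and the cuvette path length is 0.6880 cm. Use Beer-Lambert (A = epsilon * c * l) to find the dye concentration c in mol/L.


Formula: c = A / (epsilon * l)
Substituting: c = 1.1030 / (9242.3070 * 0.6880)
Result: 1.7346e-04 mol/L


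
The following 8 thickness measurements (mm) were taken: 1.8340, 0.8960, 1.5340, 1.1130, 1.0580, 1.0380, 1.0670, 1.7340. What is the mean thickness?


Formula: Average = sum / n
Substituting: Average = 10.2740 / 8
Result: 1.2843 mm


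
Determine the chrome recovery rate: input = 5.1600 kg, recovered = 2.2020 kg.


Formula: Recovery = recovered / input * 100
Substituting: Recovery = 2.2020 / 5.1600 * 100
Result: 42.6744 %


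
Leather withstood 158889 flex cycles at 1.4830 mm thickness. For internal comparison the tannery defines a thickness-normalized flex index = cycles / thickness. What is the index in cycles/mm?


Formula: Index = cycles / thickness
Substituting: Index = 158889 / 1.4830
Result: 107140.2562 cycles/mm


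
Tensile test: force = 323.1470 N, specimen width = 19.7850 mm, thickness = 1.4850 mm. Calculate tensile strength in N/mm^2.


Formula: TS = force / (width * thickness)
Substituting: TS = 323.1470 / (19.7850 * 1.4850)
Result: 10.9986 N/mm^2


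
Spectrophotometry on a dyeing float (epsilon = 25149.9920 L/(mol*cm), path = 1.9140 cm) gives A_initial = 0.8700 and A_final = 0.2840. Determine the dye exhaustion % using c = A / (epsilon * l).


c_initial = A_i / (epsilon * l) = 0.8700 / (25149.9920 * 1.9140) = 1.8073e-05 mol/L
c_final = A_f / (epsilon * l) = 0.2840 / (25149.9920 * 1.9140) = 5.8998e-06 mol/L
Exhaustion = (c_initial - c_final) / c_initial * 100 = (1.8073e-05 - 5.8998e-06) / 1.8073e-05 * 100 = 67.3563 %


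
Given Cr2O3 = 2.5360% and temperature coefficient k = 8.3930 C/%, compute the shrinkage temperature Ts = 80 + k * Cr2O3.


Formula: Ts = 80 + k * Cr2O3
Substituting: Ts = 80 + 8.3930 * 2.5360
Result: 101.2846 C


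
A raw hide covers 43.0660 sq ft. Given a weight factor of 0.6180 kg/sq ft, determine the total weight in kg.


Formula: Weight = area * weight_per_sqft
Substituting: Weight = 43.0660 * 0.6180
Result: 26.6148 kg


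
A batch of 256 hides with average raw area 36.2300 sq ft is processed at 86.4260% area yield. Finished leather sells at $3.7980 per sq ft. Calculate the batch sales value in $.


Raw_total = N * avg_area = 256 * 36.2300 = 9274.8800 sq ft
Finished = Raw_total * yield / 100 = 9274.8800 * 86.4260 / 100 = 8015.9078 sq ft
Value = Finished * price = 8015.9078 * 3.7980 = 30444.4178 $


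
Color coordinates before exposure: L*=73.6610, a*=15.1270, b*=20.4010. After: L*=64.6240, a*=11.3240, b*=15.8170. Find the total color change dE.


dL = -9.0370, da = -3.8030, db = -4.5840
dE = sqrt((-9.0370)^2 + (-3.8030)^2 + (-4.5840)^2) = 10.8233


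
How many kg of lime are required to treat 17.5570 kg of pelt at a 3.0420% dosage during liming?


Formula: Lime = substrate * pct / 100
Substituting: Lime = 17.5570 * 3.0420 / 100
Result: 0.5341 kg


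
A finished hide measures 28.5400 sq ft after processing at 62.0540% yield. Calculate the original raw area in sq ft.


Formula: raw = finished * 100 / yield
Substituting: raw = 28.5400 * 100 / 62.0540
Result: 45.9922 sq ft


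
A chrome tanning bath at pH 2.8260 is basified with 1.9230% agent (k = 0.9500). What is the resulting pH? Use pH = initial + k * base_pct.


Formula: pH_final = pH_initial + k * base_pct
Substituting: pH_final = 2.8260 + 0.9500 * 1.9230
Result: 4.6528


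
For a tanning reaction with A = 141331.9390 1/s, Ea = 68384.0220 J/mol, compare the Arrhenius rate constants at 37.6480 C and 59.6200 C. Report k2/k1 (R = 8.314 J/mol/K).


T1 = 37.6480 + 273.15 = 310.7980 K; T2 = 59.6200 + 273.15 = 332.7700 K
k1 = A * exp(-Ea/(R*T1)) = 141331.9390 * exp(-68384.0220/(8.314*310.7980)) = 4.5371e-07 1/s
k2 = A * exp(-Ea/(R*T2)) = 141331.9390 * exp(-68384.0220/(8.314*332.7700)) = 2.6042e-06 1/s
k2/k1 = 2.6042e-06 / 4.5371e-07 = 5.7396


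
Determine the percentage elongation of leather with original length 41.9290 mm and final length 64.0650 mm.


Formula: Elongation = (Lf - L0) / L0 * 100
Substituting: Elongation = (64.0650 - 41.9290) / 41.9290 * 100
Result: 52.7940 %


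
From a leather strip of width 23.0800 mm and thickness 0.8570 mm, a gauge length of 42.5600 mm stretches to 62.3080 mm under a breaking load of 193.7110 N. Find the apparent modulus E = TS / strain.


TS = F / (w * t) = 193.7110 / (23.0800 * 0.8570) = 9.7935 N/mm^2
strain = (Lf - L0) / L0 = (62.3080 - 42.5600) / 42.5600 = 0.4640
E = TS / strain = 9.7935 / 0.4640 = 21.1065 N/mm^2


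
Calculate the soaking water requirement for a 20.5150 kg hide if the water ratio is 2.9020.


Formula: Water = hide_weight * ratio
Substituting: Water = 20.5150 * 2.9020
Result: 59.5345 kg


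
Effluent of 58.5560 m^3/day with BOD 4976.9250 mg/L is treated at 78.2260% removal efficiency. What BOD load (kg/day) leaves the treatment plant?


Load_in = volume * conc / 1000 = 58.5560 * 4976.9250 / 1000 = 291.4288 kg/day
Removed = Load_in * eff / 100 = 291.4288 * 78.2260 / 100 = 227.9731 kg/day
Load_out = Load_in - Removed = 291.4288 - 227.9731 = 63.4557 kg/day
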